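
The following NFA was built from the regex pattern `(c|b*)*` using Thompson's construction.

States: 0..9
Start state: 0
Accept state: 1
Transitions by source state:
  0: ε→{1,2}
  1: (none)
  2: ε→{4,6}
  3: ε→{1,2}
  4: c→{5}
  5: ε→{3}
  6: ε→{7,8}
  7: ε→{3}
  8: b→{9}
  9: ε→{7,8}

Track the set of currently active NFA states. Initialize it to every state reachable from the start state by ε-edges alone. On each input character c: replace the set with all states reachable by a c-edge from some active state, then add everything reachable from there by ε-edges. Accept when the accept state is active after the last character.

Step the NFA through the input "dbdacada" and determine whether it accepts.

start: ε-closure({0}) = {0,1,2,3,4,6,7,8}
'd' @ 1: {}  — no active states
rest 'bdacada' ignored (set empty)
end set {} — state 1 not in

Answer: REJECT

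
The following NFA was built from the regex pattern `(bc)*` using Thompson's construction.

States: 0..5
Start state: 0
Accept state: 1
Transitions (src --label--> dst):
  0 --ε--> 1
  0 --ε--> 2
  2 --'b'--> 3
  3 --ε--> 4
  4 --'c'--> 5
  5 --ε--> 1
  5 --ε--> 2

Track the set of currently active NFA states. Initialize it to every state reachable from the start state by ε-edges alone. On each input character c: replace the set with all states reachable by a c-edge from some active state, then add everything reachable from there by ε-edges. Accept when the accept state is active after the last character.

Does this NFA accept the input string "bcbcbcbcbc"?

Answer: ACCEPT

Derivation:
initial (ε-close {0}): {0,1,2}
'b' @ 1: {3,4}
'c' @ 2: {1,2,5}  (accept∈set)
'b' @ 3: {3,4}
'c' @ 4: {1,2,5}  (accept∈set)
'b' @ 5: {3,4}
'c' @ 6: {1,2,5}  (accept∈set)
'b' @ 7: {3,4}
'c' @ 8: {1,2,5}  (accept∈set)
'b' @ 9: {3,4}
'c' @ 10: {1,2,5}  (accept∈set)
end set {1,2,5} — state 1 in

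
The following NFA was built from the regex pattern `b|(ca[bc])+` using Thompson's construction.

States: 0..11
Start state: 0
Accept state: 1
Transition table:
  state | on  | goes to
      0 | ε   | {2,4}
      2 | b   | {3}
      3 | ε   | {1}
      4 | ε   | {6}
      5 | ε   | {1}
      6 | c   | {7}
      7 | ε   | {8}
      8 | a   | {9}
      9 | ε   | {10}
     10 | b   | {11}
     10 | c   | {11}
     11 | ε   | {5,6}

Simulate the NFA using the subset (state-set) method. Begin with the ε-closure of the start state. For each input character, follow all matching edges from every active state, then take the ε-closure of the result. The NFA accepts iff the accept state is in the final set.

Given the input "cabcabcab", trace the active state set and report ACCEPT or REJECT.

Answer: ACCEPT

Steps:
S₀ = ε-closure({0}) = {0,2,4,6}
'c' @ 1: {7,8}
'a' @ 2: {9,10}
'b' @ 3: {1,5,6,11}  (accept∈set)
'c' @ 4: {7,8}
'a' @ 5: {9,10}
'b' @ 6: {1,5,6,11}  (accept∈set)
'c' @ 7: {7,8}
'a' @ 8: {9,10}
'b' @ 9: {1,5,6,11}  (accept∈set)
final: {1,5,6,11}; accept 1 in set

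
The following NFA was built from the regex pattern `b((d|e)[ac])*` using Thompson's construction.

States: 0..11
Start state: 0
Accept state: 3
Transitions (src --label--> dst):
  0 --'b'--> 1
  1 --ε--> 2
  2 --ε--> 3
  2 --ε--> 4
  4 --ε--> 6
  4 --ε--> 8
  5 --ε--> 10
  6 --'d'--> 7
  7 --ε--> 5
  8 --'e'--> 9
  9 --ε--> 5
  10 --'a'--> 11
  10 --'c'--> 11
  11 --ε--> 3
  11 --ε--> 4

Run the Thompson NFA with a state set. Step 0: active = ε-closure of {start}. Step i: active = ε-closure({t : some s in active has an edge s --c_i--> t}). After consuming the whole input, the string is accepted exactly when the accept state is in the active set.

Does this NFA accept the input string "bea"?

Answer: ACCEPT

Steps:
start: ε-closure({0}) = {0}
'b' @ 1: {1,2,3,4,6,8}  ✓accept
'e' @ 2: {5,9,10}
'a' @ 3: {3,4,6,8,11}  ✓accept
end set {3,4,6,8,11} — state 3 in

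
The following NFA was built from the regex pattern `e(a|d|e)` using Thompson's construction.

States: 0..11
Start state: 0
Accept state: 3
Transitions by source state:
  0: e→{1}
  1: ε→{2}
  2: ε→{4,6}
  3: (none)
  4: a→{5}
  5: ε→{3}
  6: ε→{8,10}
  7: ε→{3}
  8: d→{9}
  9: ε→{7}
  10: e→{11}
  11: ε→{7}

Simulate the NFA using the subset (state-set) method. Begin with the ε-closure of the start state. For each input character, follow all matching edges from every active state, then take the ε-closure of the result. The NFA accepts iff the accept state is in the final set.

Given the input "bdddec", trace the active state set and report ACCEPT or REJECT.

start: ε-closure({0}) = {0}
'b' @ 1: {}  — state set empty
rest 'dddec' ignored (set empty)
after full input: {}  (accept=3 not in)

Answer: REJECT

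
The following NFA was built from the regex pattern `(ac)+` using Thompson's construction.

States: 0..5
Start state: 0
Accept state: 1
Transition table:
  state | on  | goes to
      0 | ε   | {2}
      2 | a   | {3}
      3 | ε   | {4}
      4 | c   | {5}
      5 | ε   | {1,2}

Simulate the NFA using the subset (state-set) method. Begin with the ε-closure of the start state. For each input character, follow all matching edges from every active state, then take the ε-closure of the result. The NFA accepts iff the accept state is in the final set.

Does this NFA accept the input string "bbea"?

Answer: REJECT

Steps:
S₀ = ε-closure({0}) = {0,2}
'b' @ 1: {}  — no active states
rest 'bea' ignored (set empty)
after full input: {}  (accept=1 not in)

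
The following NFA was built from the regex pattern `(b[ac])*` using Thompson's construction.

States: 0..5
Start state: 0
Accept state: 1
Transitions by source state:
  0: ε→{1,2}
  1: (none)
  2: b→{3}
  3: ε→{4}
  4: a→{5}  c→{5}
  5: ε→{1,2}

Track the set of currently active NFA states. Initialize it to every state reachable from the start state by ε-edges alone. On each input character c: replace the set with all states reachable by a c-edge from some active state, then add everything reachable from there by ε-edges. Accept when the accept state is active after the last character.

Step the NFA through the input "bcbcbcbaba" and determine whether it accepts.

Answer: ACCEPT

Trace:
start: ε-closure({0}) = {0,1,2}
'b' @ 1: {3,4}
'c' @ 2: {1,2,5}  (accept∈set)
'b' @ 3: {3,4}
'c' @ 4: {1,2,5}  (accept∈set)
'b' @ 5: {3,4}
'c' @ 6: {1,2,5}  (accept∈set)
'b' @ 7: {3,4}
'a' @ 8: {1,2,5}  (accept∈set)
'b' @ 9: {3,4}
'a' @ 10: {1,2,5}  (accept∈set)
end set {1,2,5} — state 1 in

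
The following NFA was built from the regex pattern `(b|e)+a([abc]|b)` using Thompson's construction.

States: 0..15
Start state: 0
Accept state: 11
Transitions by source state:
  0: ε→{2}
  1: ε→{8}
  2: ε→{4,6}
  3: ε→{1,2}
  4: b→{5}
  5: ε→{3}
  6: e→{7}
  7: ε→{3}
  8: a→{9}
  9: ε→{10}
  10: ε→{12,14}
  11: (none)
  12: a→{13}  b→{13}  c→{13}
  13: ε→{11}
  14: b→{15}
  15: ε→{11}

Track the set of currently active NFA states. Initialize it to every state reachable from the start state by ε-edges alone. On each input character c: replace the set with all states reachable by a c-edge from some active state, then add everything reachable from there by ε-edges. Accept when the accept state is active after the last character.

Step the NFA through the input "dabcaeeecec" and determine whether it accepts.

S₀ = ε-closure({0}) = {0,2,4,6}
'd' @ 1: {}  — dead — no transitions
rest 'abcaeeecec' ignored (set empty)
final: {}; accept 11 not in set

Answer: REJECT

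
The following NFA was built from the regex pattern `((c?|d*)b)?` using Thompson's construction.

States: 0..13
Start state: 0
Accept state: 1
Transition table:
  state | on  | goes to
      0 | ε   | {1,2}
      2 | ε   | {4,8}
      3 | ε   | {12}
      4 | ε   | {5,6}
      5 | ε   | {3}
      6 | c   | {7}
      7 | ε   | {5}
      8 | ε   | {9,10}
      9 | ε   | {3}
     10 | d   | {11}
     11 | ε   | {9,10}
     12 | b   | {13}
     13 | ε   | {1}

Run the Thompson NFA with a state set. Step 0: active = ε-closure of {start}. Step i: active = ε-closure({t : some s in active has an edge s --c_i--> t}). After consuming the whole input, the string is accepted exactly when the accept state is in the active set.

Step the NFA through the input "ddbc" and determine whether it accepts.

S₀ = ε-closure({0}) = {0,1,2,3,4,5,6,8,9,10,12}
'd' @ 1: {3,9,10,11,12}
'd' @ 2: {3,9,10,11,12}
'b' @ 3: {1,13}  [accepting]
'c' @ 4: {}  — state set empty
after full input: {}  (accept=1 not in)

Answer: REJECT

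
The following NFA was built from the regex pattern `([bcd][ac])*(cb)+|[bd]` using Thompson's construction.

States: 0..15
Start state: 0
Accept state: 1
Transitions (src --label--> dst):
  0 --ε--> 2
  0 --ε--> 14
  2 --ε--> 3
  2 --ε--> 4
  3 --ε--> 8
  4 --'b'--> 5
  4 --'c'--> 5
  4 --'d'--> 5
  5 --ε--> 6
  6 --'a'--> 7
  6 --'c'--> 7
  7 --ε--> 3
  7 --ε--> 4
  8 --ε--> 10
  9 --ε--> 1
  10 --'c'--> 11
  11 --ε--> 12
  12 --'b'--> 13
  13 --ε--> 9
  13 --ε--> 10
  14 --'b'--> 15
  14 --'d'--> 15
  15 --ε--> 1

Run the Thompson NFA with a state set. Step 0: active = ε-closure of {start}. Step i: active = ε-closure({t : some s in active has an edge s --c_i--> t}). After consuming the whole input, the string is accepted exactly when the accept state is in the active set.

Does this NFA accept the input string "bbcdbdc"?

Answer: REJECT

Steps:
S₀ = ε-closure({0}) = {0,2,3,4,8,10,14}
'b' @ 1: {1,5,6,15}  (accept∈set)
'b' @ 2: {}  — dead — no transitions
rest 'cdbdc' ignored (set empty)
final: {}; accept 1 not in set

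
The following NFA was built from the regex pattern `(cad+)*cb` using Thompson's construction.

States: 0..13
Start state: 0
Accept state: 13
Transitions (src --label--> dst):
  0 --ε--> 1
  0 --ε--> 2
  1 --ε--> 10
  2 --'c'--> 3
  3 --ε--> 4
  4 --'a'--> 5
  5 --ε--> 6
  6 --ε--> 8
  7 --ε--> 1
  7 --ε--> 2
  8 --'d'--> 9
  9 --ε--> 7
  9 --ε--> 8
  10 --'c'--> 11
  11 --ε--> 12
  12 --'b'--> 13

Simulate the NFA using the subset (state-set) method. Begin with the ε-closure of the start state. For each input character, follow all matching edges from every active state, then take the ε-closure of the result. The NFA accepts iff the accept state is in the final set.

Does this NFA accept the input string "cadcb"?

start: ε-closure({0}) = {0,1,2,10}
'c' @ 1: {3,4,11,12}
'a' @ 2: {5,6,8}
'd' @ 3: {1,2,7,8,9,10}
'c' @ 4: {3,4,11,12}
'b' @ 5: {13}  [accepting]
final: {13}; accept 13 in set

Answer: ACCEPT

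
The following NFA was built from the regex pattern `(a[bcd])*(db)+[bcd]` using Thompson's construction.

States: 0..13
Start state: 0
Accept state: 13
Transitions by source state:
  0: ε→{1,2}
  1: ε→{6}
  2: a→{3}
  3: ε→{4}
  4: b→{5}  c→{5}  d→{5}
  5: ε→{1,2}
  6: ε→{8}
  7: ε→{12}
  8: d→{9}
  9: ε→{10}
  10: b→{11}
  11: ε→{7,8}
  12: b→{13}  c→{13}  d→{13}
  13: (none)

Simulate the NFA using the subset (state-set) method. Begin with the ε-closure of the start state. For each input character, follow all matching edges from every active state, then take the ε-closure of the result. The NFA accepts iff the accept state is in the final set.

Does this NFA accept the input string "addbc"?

Answer: ACCEPT

Trace:
initial (ε-close {0}): {0,1,2,6,8}
'a' @ 1: {3,4}
'd' @ 2: {1,2,5,6,8}
'd' @ 3: {9,10}
'b' @ 4: {7,8,11,12}
'c' @ 5: {13}  [accepting]
final: {13}; accept 13 in set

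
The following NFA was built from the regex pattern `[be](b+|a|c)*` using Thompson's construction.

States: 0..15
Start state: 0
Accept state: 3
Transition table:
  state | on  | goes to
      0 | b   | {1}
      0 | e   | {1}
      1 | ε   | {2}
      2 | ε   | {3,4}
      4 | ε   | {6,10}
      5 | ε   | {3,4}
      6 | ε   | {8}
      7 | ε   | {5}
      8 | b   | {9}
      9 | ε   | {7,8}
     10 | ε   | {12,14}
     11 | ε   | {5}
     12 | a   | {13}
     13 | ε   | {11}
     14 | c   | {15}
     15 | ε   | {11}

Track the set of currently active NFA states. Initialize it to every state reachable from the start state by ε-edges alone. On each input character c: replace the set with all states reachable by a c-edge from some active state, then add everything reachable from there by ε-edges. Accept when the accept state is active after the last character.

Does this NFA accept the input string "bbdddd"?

Answer: REJECT

Steps:
initial (ε-close {0}): {0}
'b' @ 1: {1,2,3,4,6,8,10,12,14}  [accepting]
'b' @ 2: {3,4,5,6,7,8,9,10,12,14}  [accepting]
'd' @ 3: {}  — dead — no transitions
rest 'ddd' ignored (set empty)
end set {} — state 3 not in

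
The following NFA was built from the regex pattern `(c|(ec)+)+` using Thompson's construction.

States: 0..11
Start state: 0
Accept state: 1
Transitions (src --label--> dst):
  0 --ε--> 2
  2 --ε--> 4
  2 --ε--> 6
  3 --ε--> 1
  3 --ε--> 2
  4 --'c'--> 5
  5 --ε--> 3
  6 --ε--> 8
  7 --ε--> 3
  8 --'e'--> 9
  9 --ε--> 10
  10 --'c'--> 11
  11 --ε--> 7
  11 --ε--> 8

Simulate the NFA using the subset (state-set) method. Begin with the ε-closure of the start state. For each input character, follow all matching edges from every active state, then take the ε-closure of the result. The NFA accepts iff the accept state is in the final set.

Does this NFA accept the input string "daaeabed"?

S₀ = ε-closure({0}) = {0,2,4,6,8}
'd' @ 1: {}  — dead — no transitions
rest 'aaeabed' ignored (set empty)
final: {}; accept 1 not in set

Answer: REJECT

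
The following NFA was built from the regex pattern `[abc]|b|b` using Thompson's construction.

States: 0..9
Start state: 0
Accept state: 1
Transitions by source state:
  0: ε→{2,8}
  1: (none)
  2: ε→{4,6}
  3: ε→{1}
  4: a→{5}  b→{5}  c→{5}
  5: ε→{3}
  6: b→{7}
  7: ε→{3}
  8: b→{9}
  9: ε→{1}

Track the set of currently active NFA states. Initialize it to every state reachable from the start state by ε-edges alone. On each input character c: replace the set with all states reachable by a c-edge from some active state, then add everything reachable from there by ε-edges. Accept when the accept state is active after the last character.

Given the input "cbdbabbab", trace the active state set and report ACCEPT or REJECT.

Answer: REJECT

Trace:
S₀ = ε-closure({0}) = {0,2,4,6,8}
'c' @ 1: {1,3,5}  (accept∈set)
'b' @ 2: {}  — dead — no transitions
rest 'dbabbab' ignored (set empty)
after full input: {}  (accept=1 not in)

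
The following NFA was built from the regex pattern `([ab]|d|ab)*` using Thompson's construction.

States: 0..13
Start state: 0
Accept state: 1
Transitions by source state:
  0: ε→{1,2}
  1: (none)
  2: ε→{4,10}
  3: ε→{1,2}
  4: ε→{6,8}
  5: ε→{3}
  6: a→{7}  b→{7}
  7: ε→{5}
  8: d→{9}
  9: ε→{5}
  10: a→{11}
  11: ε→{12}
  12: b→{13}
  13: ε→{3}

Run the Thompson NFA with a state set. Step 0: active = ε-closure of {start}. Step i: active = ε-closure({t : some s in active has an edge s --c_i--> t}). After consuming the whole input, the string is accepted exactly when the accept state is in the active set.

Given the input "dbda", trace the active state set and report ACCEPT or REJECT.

initial (ε-close {0}): {0,1,2,4,6,8,10}
'd' @ 1: {1,2,3,4,5,6,8,9,10}  (accept∈set)
'b' @ 2: {1,2,3,4,5,6,7,8,10}  (accept∈set)
'd' @ 3: {1,2,3,4,5,6,8,9,10}  (accept∈set)
'a' @ 4: {1,2,3,4,5,6,7,8,10,11,12}  (accept∈set)
after full input: {1,2,3,4,5,6,7,8,10,11,12}  (accept=1 in)

Answer: ACCEPT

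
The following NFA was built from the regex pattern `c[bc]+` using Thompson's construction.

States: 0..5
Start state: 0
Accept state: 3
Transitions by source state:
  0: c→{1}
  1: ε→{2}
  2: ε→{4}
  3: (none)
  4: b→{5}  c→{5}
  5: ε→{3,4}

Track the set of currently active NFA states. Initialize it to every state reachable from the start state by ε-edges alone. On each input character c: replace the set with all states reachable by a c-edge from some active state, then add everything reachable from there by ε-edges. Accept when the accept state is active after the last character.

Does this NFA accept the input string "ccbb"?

Answer: ACCEPT

Trace:
initial (ε-close {0}): {0}
'c' @ 1: {1,2,4}
'c' @ 2: {3,4,5}  [accepting]
'b' @ 3: {3,4,5}  [accepting]
'b' @ 4: {3,4,5}  [accepting]
after full input: {3,4,5}  (accept=3 in)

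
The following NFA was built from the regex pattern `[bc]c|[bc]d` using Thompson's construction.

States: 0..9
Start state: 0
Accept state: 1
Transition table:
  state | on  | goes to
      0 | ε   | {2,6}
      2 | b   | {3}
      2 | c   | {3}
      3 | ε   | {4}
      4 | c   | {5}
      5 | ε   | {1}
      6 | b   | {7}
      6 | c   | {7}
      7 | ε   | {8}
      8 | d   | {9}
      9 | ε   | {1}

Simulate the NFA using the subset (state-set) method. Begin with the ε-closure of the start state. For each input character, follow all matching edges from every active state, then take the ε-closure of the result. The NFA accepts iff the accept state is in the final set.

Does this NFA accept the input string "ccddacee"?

S₀ = ε-closure({0}) = {0,2,6}
'c' @ 1: {3,4,7,8}
'c' @ 2: {1,5}  ✓accept
'd' @ 3: {}  — state set empty
rest 'dacee' ignored (set empty)
final: {}; accept 1 not in set

Answer: REJECT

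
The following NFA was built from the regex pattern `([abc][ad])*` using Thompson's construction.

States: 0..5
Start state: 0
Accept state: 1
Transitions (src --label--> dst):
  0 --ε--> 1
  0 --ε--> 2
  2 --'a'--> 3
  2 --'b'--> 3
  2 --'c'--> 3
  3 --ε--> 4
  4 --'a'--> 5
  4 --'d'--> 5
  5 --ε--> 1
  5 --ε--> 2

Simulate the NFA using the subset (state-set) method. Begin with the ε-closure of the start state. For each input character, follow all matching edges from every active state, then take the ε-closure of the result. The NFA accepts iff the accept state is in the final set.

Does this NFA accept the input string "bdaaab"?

Answer: REJECT

Derivation:
initial (ε-close {0}): {0,1,2}
'b' @ 1: {3,4}
'd' @ 2: {1,2,5}  ✓accept
'a' @ 3: {3,4}
'a' @ 4: {1,2,5}  ✓accept
'a' @ 5: {3,4}
'b' @ 6: {}  — state set empty
end set {} — state 1 not in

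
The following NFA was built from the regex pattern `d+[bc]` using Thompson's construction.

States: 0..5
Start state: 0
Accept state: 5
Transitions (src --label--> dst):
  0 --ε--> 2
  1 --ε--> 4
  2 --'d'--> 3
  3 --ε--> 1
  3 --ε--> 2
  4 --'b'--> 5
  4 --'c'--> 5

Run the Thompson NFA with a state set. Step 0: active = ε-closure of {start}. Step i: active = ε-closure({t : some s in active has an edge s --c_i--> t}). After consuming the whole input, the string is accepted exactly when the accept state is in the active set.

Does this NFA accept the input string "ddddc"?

Answer: ACCEPT

Derivation:
start: ε-closure({0}) = {0,2}
'd' @ 1: {1,2,3,4}
'd' @ 2: {1,2,3,4}
'd' @ 3: {1,2,3,4}
'd' @ 4: {1,2,3,4}
'c' @ 5: {5}  ✓accept
end set {5} — state 5 in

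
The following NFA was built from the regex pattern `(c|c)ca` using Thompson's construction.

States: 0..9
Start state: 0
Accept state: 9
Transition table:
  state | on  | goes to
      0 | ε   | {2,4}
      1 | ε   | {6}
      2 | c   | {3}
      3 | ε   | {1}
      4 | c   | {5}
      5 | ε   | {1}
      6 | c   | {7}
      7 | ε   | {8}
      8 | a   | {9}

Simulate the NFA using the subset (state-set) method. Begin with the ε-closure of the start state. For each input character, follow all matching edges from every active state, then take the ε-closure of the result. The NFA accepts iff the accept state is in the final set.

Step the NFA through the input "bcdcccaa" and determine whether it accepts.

Answer: REJECT

Trace:
start: ε-closure({0}) = {0,2,4}
'b' @ 1: {}  — dead — no transitions
rest 'cdcccaa' ignored (set empty)
end set {} — state 9 not in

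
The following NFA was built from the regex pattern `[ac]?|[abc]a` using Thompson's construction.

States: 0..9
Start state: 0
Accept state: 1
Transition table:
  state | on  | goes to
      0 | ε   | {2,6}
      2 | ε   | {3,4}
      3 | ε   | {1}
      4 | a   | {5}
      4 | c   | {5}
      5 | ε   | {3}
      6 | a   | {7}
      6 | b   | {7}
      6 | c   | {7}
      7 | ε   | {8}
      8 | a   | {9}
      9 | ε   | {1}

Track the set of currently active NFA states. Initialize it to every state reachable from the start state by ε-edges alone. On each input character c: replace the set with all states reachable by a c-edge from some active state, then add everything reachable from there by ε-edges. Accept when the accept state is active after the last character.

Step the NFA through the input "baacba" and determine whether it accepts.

initial (ε-close {0}): {0,1,2,3,4,6}
'b' @ 1: {7,8}
'a' @ 2: {1,9}  (accept∈set)
'a' @ 3: {}  — no active states
rest 'cba' ignored (set empty)
end set {} — state 1 not in

Answer: REJECT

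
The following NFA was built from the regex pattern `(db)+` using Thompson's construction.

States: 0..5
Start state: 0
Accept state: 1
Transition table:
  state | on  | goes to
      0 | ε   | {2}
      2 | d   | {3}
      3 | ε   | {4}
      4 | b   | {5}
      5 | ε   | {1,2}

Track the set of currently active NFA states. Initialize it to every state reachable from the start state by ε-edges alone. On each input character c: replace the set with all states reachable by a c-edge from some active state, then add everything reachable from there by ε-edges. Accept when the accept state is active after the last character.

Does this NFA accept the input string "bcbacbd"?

Answer: REJECT

Trace:
initial (ε-close {0}): {0,2}
'b' @ 1: {}  — dead — no transitions
rest 'cbacbd' ignored (set empty)
final: {}; accept 1 not in set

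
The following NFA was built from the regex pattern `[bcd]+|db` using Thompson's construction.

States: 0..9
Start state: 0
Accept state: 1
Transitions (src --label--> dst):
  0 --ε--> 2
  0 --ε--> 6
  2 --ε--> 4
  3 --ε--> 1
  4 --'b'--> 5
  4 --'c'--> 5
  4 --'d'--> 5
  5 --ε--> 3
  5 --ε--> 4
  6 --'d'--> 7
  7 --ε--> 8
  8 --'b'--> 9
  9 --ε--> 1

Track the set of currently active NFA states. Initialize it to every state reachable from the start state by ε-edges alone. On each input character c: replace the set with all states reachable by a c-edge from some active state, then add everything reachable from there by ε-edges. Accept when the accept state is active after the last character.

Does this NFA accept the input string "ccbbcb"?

initial (ε-close {0}): {0,2,4,6}
'c' @ 1: {1,3,4,5}  (accept∈set)
'c' @ 2: {1,3,4,5}  (accept∈set)
'b' @ 3: {1,3,4,5}  (accept∈set)
'b' @ 4: {1,3,4,5}  (accept∈set)
'c' @ 5: {1,3,4,5}  (accept∈set)
'b' @ 6: {1,3,4,5}  (accept∈set)
after full input: {1,3,4,5}  (accept=1 in)

Answer: ACCEPT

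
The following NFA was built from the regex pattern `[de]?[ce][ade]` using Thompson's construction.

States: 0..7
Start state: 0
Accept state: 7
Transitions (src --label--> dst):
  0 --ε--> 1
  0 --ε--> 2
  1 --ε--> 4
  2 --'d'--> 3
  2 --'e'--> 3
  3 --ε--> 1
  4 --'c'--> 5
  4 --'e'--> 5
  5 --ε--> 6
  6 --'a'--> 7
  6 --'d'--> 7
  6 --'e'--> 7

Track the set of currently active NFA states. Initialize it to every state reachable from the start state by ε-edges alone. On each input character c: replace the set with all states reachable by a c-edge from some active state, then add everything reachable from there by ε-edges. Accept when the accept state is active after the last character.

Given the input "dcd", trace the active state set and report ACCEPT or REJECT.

Answer: ACCEPT

Derivation:
S₀ = ε-closure({0}) = {0,1,2,4}
'd' @ 1: {1,3,4}
'c' @ 2: {5,6}
'd' @ 3: {7}  (accept∈set)
end set {7} — state 7 in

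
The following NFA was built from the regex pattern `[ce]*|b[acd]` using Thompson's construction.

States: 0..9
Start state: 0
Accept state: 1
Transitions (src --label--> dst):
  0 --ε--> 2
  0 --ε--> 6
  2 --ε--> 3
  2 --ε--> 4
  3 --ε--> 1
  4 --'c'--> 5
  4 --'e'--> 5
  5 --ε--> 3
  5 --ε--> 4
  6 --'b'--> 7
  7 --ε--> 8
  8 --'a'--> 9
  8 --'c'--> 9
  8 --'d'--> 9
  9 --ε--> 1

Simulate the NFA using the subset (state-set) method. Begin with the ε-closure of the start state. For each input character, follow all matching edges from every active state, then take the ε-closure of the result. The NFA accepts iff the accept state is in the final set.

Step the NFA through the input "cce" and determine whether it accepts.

start: ε-closure({0}) = {0,1,2,3,4,6}
'c' @ 1: {1,3,4,5}  ✓accept
'c' @ 2: {1,3,4,5}  ✓accept
'e' @ 3: {1,3,4,5}  ✓accept
final: {1,3,4,5}; accept 1 in set

Answer: ACCEPT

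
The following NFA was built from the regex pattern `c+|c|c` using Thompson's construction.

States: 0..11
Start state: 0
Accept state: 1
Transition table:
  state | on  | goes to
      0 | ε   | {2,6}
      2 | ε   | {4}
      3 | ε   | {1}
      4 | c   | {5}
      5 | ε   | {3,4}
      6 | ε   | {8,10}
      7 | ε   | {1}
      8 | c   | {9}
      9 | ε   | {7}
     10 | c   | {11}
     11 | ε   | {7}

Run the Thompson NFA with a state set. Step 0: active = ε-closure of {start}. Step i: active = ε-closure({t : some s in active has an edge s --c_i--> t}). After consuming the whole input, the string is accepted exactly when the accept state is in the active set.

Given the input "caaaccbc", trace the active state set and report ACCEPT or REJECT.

S₀ = ε-closure({0}) = {0,2,4,6,8,10}
'c' @ 1: {1,3,4,5,7,9,11}  [accepting]
'a' @ 2: {}  — state set empty
rest 'aaccbc' ignored (set empty)
end set {} — state 1 not in

Answer: REJECT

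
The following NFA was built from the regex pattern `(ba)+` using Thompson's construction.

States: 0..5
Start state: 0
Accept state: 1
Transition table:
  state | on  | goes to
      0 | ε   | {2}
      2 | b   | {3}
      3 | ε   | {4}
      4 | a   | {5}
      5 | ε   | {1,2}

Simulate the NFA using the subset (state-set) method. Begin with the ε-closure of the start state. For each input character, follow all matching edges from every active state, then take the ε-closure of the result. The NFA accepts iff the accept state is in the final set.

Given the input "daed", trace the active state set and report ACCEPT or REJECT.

Answer: REJECT

Steps:
start: ε-closure({0}) = {0,2}
'd' @ 1: {}  — no active states
rest 'aed' ignored (set empty)
final: {}; accept 1 not in set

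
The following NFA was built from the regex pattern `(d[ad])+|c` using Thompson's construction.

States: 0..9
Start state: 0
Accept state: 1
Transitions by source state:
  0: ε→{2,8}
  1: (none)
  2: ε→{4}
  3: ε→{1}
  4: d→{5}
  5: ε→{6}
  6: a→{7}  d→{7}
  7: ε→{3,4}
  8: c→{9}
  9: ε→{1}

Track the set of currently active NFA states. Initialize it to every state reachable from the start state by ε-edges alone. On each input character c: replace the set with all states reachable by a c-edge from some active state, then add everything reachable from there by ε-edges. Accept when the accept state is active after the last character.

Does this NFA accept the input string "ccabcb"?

Answer: REJECT

Steps:
S₀ = ε-closure({0}) = {0,2,4,8}
'c' @ 1: {1,9}  (accept∈set)
'c' @ 2: {}  — no active states
rest 'abcb' ignored (set empty)
final: {}; accept 1 not in set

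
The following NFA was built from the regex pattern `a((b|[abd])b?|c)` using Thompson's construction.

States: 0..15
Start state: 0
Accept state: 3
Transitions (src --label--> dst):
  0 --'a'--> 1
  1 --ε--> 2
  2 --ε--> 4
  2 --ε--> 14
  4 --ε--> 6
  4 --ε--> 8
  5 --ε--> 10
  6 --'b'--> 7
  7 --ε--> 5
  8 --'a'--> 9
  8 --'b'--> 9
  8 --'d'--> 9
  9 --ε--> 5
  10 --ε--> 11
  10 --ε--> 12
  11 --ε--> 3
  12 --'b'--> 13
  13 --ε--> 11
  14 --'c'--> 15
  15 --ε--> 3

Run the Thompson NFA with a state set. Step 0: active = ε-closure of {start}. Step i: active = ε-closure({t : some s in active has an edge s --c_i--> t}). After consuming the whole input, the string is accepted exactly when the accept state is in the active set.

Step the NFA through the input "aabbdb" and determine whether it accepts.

S₀ = ε-closure({0}) = {0}
'a' @ 1: {1,2,4,6,8,14}
'a' @ 2: {3,5,9,10,11,12}  ✓accept
'b' @ 3: {3,11,13}  ✓accept
'b' @ 4: {}  — dead — no transitions
rest 'db' ignored (set empty)
end set {} — state 3 not in

Answer: REJECT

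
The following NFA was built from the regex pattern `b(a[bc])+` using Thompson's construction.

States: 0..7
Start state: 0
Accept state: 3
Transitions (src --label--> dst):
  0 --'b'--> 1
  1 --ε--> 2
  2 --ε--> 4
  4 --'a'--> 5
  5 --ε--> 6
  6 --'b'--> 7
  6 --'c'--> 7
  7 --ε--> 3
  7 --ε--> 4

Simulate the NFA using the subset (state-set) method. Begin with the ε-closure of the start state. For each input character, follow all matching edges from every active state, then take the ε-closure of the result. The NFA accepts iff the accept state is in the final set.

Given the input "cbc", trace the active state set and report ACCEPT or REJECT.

initial (ε-close {0}): {0}
'c' @ 1: {}  — state set empty
rest 'bc' ignored (set empty)
end set {} — state 3 not in

Answer: REJECT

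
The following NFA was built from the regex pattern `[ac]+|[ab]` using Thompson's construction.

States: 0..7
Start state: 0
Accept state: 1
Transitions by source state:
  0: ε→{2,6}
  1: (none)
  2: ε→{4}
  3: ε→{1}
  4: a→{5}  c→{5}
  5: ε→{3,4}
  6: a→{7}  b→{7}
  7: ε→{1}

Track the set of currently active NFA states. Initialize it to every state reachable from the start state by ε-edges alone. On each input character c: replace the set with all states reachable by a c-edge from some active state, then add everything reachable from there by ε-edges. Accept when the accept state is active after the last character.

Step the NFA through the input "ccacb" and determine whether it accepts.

Answer: REJECT

Trace:
initial (ε-close {0}): {0,2,4,6}
'c' @ 1: {1,3,4,5}  [accepting]
'c' @ 2: {1,3,4,5}  [accepting]
'a' @ 3: {1,3,4,5}  [accepting]
'c' @ 4: {1,3,4,5}  [accepting]
'b' @ 5: {}  — dead — no transitions
final: {}; accept 1 not in set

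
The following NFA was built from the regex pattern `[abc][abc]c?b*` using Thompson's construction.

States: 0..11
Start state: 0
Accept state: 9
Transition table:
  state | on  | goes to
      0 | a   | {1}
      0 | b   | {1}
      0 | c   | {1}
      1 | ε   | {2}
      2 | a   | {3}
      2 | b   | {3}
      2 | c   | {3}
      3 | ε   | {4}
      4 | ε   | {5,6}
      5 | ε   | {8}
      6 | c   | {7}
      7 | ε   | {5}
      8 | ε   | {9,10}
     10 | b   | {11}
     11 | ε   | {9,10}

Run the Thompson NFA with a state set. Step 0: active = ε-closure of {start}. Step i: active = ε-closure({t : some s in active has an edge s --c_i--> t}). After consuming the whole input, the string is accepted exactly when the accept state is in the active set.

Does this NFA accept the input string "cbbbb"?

Answer: ACCEPT

Derivation:
start: ε-closure({0}) = {0}
'c' @ 1: {1,2}
'b' @ 2: {3,4,5,6,8,9,10}  [accepting]
'b' @ 3: {9,10,11}  [accepting]
'b' @ 4: {9,10,11}  [accepting]
'b' @ 5: {9,10,11}  [accepting]
after full input: {9,10,11}  (accept=9 in)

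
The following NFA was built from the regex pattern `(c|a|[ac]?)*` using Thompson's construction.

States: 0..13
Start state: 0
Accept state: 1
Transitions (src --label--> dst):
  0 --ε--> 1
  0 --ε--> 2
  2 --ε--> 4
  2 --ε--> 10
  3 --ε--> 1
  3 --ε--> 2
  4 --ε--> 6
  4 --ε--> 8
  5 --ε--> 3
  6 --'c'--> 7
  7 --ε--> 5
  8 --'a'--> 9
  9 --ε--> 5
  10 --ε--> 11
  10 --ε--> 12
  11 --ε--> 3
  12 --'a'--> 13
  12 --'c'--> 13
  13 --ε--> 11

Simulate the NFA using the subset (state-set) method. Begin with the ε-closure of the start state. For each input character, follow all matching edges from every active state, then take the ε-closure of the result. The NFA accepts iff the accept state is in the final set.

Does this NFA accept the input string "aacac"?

start: ε-closure({0}) = {0,1,2,3,4,6,8,10,11,12}
'a' @ 1: {1,2,3,4,5,6,8,9,10,11,12,13}  (accept∈set)
'a' @ 2: {1,2,3,4,5,6,8,9,10,11,12,13}  (accept∈set)
'c' @ 3: {1,2,3,4,5,6,7,8,10,11,12,13}  (accept∈set)
'a' @ 4: {1,2,3,4,5,6,8,9,10,11,12,13}  (accept∈set)
'c' @ 5: {1,2,3,4,5,6,7,8,10,11,12,13}  (accept∈set)
final: {1,2,3,4,5,6,7,8,10,11,12,13}; accept 1 in set

Answer: ACCEPT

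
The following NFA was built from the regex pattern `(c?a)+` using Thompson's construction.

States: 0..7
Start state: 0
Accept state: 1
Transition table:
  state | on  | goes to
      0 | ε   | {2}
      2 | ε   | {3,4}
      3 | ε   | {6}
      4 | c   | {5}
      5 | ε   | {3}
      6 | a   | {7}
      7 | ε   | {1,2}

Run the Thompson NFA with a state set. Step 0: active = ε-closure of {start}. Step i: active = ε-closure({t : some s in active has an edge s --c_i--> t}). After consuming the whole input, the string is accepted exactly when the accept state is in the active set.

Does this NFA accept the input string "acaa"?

S₀ = ε-closure({0}) = {0,2,3,4,6}
'a' @ 1: {1,2,3,4,6,7}  [accepting]
'c' @ 2: {3,5,6}
'a' @ 3: {1,2,3,4,6,7}  [accepting]
'a' @ 4: {1,2,3,4,6,7}  [accepting]
after full input: {1,2,3,4,6,7}  (accept=1 in)

Answer: ACCEPT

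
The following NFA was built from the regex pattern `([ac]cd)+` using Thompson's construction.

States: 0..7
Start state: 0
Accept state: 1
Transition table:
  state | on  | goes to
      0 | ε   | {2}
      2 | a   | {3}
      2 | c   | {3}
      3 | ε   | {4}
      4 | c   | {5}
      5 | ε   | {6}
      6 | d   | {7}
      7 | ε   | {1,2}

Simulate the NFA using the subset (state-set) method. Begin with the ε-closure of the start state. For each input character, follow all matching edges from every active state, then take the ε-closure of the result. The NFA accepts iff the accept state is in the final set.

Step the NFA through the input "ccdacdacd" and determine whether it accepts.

Answer: ACCEPT

Trace:
S₀ = ε-closure({0}) = {0,2}
'c' @ 1: {3,4}
'c' @ 2: {5,6}
'd' @ 3: {1,2,7}  [accepting]
'a' @ 4: {3,4}
'c' @ 5: {5,6}
'd' @ 6: {1,2,7}  [accepting]
'a' @ 7: {3,4}
'c' @ 8: {5,6}
'd' @ 9: {1,2,7}  [accepting]
end set {1,2,7} — state 1 in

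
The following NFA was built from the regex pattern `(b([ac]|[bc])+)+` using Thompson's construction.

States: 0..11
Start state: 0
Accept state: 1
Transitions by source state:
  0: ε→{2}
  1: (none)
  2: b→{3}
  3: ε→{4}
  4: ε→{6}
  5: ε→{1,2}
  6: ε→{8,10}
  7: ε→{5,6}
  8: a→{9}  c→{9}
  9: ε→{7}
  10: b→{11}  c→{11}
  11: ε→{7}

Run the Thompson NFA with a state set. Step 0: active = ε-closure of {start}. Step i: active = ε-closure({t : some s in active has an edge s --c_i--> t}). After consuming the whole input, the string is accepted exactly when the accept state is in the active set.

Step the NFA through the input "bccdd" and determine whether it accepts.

Answer: REJECT

Derivation:
S₀ = ε-closure({0}) = {0,2}
'b' @ 1: {3,4,6,8,10}
'c' @ 2: {1,2,5,6,7,8,9,10,11}  ✓accept
'c' @ 3: {1,2,5,6,7,8,9,10,11}  ✓accept
'd' @ 4: {}  — dead — no transitions
rest 'd' ignored (set empty)
after full input: {}  (accept=1 not in)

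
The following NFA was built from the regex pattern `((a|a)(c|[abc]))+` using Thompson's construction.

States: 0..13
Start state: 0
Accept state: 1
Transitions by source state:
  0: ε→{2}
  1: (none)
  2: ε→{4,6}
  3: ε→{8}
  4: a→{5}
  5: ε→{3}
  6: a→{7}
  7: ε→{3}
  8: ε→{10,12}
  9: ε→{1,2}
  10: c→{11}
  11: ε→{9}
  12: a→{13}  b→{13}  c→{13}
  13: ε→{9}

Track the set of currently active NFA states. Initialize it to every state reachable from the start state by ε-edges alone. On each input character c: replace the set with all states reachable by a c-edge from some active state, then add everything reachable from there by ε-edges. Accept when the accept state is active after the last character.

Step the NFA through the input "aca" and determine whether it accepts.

start: ε-closure({0}) = {0,2,4,6}
'a' @ 1: {3,5,7,8,10,12}
'c' @ 2: {1,2,4,6,9,11,13}  [accepting]
'a' @ 3: {3,5,7,8,10,12}
end set {3,5,7,8,10,12} — state 1 not in

Answer: REJECT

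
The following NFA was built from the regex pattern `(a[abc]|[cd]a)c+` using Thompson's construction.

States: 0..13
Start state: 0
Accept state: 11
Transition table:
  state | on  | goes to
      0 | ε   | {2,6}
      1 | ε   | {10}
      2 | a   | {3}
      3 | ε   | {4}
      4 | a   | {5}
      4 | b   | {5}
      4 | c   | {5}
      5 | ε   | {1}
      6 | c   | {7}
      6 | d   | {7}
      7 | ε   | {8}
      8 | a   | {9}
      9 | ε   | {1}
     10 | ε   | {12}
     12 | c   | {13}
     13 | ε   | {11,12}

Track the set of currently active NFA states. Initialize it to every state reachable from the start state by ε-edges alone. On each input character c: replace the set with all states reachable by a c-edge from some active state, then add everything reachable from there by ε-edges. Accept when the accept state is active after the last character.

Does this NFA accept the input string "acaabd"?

Answer: REJECT

Trace:
start: ε-closure({0}) = {0,2,6}
'a' @ 1: {3,4}
'c' @ 2: {1,5,10,12}
'a' @ 3: {}  — dead — no transitions
rest 'abd' ignored (set empty)
end set {} — state 11 not in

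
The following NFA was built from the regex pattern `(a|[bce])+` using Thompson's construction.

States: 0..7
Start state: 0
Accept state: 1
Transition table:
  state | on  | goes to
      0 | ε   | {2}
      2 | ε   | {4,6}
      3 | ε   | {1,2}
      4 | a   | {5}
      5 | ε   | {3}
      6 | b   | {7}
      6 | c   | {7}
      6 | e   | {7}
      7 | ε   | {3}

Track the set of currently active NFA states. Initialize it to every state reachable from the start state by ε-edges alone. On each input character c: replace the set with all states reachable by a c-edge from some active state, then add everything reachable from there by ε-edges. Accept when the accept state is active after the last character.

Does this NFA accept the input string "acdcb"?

start: ε-closure({0}) = {0,2,4,6}
'a' @ 1: {1,2,3,4,5,6}  ✓accept
'c' @ 2: {1,2,3,4,6,7}  ✓accept
'd' @ 3: {}  — dead — no transitions
rest 'cb' ignored (set empty)
end set {} — state 1 not in

Answer: REJECT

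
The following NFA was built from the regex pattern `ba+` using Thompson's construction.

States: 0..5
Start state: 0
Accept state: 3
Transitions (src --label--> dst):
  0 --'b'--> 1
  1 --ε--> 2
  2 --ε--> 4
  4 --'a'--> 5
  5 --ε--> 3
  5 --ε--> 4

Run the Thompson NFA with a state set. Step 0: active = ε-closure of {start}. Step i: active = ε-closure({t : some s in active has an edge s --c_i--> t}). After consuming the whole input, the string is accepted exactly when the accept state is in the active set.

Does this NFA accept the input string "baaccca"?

initial (ε-close {0}): {0}
'b' @ 1: {1,2,4}
'a' @ 2: {3,4,5}  (accept∈set)
'a' @ 3: {3,4,5}  (accept∈set)
'c' @ 4: {}  — no active states
rest 'cca' ignored (set empty)
final: {}; accept 3 not in set

Answer: REJECT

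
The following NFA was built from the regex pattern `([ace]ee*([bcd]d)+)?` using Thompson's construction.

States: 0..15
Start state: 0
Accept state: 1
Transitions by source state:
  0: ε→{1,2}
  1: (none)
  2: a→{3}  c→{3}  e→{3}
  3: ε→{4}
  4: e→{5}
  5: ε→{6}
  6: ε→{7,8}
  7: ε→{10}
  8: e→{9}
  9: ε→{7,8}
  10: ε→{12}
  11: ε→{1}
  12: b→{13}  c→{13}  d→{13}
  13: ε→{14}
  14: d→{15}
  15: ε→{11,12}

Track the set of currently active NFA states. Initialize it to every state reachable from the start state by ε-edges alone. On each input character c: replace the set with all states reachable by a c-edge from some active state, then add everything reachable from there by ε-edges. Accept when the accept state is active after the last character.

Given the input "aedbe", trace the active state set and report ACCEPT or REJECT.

S₀ = ε-closure({0}) = {0,1,2}
'a' @ 1: {3,4}
'e' @ 2: {5,6,7,8,10,12}
'd' @ 3: {13,14}
'b' @ 4: {}  — dead — no transitions
rest 'e' ignored (set empty)
end set {} — state 1 not in

Answer: REJECT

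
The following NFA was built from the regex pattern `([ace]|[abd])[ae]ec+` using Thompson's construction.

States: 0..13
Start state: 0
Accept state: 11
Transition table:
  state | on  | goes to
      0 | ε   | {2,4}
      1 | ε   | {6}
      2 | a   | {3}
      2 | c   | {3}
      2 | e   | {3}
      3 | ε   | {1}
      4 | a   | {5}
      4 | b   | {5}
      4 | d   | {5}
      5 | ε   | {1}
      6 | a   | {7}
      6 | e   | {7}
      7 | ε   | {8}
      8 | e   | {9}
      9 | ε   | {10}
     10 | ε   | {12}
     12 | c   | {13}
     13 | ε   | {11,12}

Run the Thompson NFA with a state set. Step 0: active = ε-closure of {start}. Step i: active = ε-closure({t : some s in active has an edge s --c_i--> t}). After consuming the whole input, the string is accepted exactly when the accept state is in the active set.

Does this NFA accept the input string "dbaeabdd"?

initial (ε-close {0}): {0,2,4}
'd' @ 1: {1,5,6}
'b' @ 2: {}  — state set empty
rest 'aeabdd' ignored (set empty)
final: {}; accept 11 not in set

Answer: REJECT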